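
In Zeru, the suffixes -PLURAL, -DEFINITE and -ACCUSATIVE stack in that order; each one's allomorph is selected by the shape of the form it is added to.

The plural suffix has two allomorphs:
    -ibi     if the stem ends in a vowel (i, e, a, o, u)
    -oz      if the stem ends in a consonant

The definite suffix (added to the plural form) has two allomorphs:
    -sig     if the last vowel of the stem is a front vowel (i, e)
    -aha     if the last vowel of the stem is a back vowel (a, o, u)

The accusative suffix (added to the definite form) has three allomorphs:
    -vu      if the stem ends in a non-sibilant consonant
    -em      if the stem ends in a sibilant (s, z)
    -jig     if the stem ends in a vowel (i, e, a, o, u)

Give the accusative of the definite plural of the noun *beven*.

Since the final sound of *beven* is /n/ (a consonant), it takes -oz, giving *bevenoz*.
The plural form *bevenoz*: last vowel = /o/, a back vowel → -aha → *bevenozaha*.
The definite form *bevenozaha* — final sound /a/ (a vowel) → -jig → *bevenozahajig*.

bevenozahajig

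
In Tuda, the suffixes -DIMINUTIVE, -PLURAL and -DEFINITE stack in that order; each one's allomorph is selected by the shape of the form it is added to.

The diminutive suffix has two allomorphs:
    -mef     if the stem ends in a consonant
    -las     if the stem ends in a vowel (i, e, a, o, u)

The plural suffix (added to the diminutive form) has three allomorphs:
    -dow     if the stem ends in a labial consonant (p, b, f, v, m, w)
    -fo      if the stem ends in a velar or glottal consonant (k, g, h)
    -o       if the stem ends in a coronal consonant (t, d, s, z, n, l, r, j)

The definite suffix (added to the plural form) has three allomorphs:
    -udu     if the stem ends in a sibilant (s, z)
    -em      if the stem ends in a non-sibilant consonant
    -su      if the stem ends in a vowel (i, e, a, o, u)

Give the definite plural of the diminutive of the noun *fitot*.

fitotmefdowem

*fitot*: final sound = /t/, a consonant → -mef → *fitotmef*.
The diminutive form *fitotmef* — final consonant /f/ (labial) → -dow → *fitotmefdow*.
Since the final sound of the plural form *fitotmefdow* is /w/ (a non-sibilant consonant), it takes -em, giving *fitotmefdowem*.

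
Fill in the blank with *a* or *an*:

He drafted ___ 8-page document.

an

The indefinite article is chosen by the initial *sound* of the following word, not its spelling.
The number *8* is spoken "eight", beginning with /eɪt/ — a vowel sound.
So the article is *an*: He drafted an 8-page document.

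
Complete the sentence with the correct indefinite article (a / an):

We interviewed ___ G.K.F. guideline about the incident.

The indefinite article is chosen by the initial *sound* of the following word, not its spelling.
The initialism *G.K.F.* is read letter by letter; the first letter, G, is pronounced /dʒiː/, which begins with a consonant sound.
So the article is *a*: We interviewed a G.K.F. guideline about the incident.

a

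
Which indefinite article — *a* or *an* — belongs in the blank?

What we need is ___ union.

The indefinite article is chosen by the initial *sound* of the following word, not its spelling.
*union* begins with the sound /juː/ (u pronounced /juː/) — a consonant sound.
So the article is *a*: What we need is a union.

a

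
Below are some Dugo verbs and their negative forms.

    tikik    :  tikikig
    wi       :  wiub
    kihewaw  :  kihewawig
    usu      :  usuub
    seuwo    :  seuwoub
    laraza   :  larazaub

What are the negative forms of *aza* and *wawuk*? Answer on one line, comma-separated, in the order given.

Looking at the final sound of each stem: -ig when the stem ends in a consonant (*tikik*, *kihewaw*); -ub when the stem ends in a vowel (*wi*, *usu*, *seuwo*, *laraza*).
*aza* — final sound /a/ (a vowel) → -ub → *azaub*.
The final sound of *wawuk* is /k/, which is a consonant, so the suffix is -ig, giving *wawukig*.

azaub, wawukig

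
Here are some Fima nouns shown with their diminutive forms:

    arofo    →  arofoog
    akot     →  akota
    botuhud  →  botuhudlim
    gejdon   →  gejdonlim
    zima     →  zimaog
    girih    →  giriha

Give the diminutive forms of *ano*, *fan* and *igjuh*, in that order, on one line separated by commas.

anoog, fanlim, igjuha

Looking at the final sound of each stem: -a when the stem ends in a voiceless consonant (*akot*, *girih*); -lim when the stem ends in a voiced consonant (*botuhud*, *gejdon*); -og when the stem ends in a vowel (*arofo*, *zima*).
The final sound of *ano* is /o/, which is a vowel, so the suffix is -og, giving *anoog*.
The final sound of *fan* is /n/, which is a voiced consonant, so the suffix is -lim, giving *fanlim*.
Since the final sound of *igjuh* is /h/ (a voiceless consonant), it takes -a, giving *igjuha*.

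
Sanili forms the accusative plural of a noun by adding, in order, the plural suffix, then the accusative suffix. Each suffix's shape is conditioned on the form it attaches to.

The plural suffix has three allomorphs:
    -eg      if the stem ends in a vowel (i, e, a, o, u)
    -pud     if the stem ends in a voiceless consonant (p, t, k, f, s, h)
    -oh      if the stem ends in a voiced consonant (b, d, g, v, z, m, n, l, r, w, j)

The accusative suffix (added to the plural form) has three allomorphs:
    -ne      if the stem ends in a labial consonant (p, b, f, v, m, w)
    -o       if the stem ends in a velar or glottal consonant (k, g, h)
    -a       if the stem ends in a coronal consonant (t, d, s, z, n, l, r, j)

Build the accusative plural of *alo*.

The final sound of *alo* is /o/, which is a vowel, so the plural suffix is -eg, giving *aloeg*.
The final consonant of the plural form *aloeg* is /g/, which is velar/glottal, so the accusative suffix is -o, giving *aloego*.

aloego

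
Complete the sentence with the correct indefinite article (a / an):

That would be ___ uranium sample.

a

The indefinite article is chosen by the initial *sound* of the following word, not its spelling.
*uranium* begins with the sound /jʊ/ (u pronounced /jʊ/) — a consonant sound.
So the article is *a*: That would be a uranium sample.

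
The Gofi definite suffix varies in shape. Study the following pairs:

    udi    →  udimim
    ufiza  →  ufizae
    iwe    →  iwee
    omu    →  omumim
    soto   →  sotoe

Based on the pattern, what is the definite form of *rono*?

The suffix is conditioned by the last vowel: -mim when the last vowel of the stem is a high vowel (*udi*, *omu*); -e when the last vowel of the stem is a non-high vowel (*ufiza*, *iwe*, *soto*).
*rono*: last vowel = /o/, a non-high vowel → -e → *ronoe*.

ronoe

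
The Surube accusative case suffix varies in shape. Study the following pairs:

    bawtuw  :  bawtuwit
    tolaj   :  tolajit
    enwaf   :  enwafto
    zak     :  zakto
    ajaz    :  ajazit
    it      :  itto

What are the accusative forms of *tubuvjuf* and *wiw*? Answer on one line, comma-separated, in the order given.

The suffix is conditioned by the final consonant: -to when the stem ends in a voiceless consonant (*enwaf*, *zak*, *it*); -it when the stem ends in a voiced consonant (*bawtuw*, *tolaj*, *ajaz*).
*tubuvjuf*: final consonant = /f/, voiceless → -to → *tubuvjufto*.
*wiw*: final consonant = /w/, voiced → -it → *wiwit*.

tubuvjufto, wiwit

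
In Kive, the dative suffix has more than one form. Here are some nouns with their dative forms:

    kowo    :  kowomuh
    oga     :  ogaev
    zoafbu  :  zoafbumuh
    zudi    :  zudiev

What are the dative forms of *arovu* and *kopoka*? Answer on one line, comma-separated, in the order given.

arovumuh, kopokaev

The suffix is conditioned by the last vowel: -muh when the last vowel of the stem is a rounded vowel (*kowo*, *zoafbu*); -ev when the last vowel of the stem is an unrounded vowel (*oga*, *zudi*).
The last vowel of *arovu* is /u/, which is a rounded vowel, so the suffix is -muh, giving *arovumuh*.
Since the last vowel of *kopoka* is /a/ (an unrounded vowel), it takes -ev, giving *kopokaev*.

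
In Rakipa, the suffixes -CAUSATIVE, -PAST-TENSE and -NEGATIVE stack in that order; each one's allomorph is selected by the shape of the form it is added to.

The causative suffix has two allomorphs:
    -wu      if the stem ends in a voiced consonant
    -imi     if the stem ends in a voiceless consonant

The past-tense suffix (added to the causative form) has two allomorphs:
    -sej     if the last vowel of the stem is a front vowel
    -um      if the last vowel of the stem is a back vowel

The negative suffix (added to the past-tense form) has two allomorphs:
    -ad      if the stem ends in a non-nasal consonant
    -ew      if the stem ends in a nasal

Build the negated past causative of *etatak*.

etatakimisejad

The final consonant of *etatak* is /k/, which is voiceless, so the causative suffix is -imi, giving *etatakimi*.
The causative form *etatakimi* — last vowel /i/ (a front vowel) → -sej → *etatakimisej*.
The past-tense form *etatakimisej* — final consonant /j/ (non-nasal) → -ad → *etatakimisejad*.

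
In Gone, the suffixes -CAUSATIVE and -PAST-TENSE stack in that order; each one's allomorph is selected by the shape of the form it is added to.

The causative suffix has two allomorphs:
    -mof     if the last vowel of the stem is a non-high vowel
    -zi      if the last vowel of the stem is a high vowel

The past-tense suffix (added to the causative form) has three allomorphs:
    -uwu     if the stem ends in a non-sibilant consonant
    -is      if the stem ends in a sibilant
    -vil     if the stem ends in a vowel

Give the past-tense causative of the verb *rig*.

rigzivil

The last vowel of *rig* is /i/, which is a high vowel, so the causative suffix is -zi, giving *rigzi*.
The causative form *rigzi*: final sound = /i/, a vowel → -vil → *rigzivil*.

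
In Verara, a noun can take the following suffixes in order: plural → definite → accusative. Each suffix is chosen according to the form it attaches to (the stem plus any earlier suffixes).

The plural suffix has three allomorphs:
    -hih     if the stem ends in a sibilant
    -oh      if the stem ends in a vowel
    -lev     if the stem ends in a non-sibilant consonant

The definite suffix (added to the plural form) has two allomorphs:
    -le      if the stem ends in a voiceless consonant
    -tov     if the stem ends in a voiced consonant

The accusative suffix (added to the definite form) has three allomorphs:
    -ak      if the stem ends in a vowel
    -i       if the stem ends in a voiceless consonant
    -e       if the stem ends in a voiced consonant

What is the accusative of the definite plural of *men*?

*men* — final sound /n/ (a non-sibilant consonant) → -lev → *menlev*.
Since the final consonant of the plural form *menlev* is /v/ (voiced), it takes -tov, giving *menlevtov*.
Since the final sound of the definite form *menlevtov* is /v/ (a voiced consonant), it takes -e, giving *menlevtove*.

menlevtove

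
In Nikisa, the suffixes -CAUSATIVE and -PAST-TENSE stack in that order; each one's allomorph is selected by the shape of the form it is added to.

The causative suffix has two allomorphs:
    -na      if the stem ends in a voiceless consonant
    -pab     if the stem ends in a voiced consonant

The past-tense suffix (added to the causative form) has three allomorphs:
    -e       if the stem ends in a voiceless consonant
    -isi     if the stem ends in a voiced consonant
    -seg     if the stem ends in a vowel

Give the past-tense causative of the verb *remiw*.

remiwpabisi

*remiw* — final consonant /w/ (voiced) → -pab → *remiwpab*.
Since the final sound of the causative form *remiwpab* is /b/ (a voiced consonant), it takes -isi, giving *remiwpabisi*.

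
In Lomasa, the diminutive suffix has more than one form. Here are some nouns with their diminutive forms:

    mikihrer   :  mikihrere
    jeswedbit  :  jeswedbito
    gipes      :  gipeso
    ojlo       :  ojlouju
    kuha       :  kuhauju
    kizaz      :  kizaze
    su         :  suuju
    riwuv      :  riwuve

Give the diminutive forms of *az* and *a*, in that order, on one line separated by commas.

The suffix is conditioned by the final sound: -o when the stem ends in a voiceless consonant (*jeswedbit*, *gipes*); -e when the stem ends in a voiced consonant (*mikihrer*, *kizaz*, *riwuv*); -uju when the stem ends in a vowel (*ojlo*, *kuha*, *su*).
The final sound of *az* is /z/, which is a voiced consonant, so the suffix is -e, giving *aze*.
*a*: final sound = /a/, a vowel → -uju → *auju*.

aze, auju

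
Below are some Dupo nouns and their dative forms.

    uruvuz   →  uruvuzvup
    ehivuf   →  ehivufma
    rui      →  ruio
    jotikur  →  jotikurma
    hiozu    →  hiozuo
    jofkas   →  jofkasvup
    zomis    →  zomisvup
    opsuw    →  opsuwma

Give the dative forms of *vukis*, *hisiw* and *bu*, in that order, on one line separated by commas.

The alternation tracks the final sound of the stem — -vup when the stem ends in a sibilant (*uruvuz*, *jofkas*, *zomis*); -ma when the stem ends in a non-sibilant consonant (*ehivuf*, *jotikur*, *opsuw*); -o when the stem ends in a vowel (*rui*, *hiozu*).
Since the final sound of *vukis* is /s/ (a sibilant), it takes -vup, giving *vukisvup*.
The final sound of *hisiw* is /w/, which is a non-sibilant consonant, so the suffix is -ma, giving *hisiwma*.
*bu*: final sound = /u/, a vowel → -o → *buo*.

vukisvup, hisiwma, buo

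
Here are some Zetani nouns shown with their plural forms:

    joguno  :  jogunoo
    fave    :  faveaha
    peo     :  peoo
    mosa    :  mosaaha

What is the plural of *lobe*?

The pattern is rounding harmony: -o when the last vowel of the stem is a rounded vowel (*joguno*, *peo*); -aha when the last vowel of the stem is an unrounded vowel (*fave*, *mosa*).
Since the last vowel of *lobe* is /e/ (an unrounded vowel), it takes -aha, giving *lobeaha*.

lobeaha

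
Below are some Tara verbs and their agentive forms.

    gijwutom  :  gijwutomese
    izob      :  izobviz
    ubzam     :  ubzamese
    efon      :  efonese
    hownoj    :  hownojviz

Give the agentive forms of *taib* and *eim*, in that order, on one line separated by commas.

The suffix is conditioned by the final consonant: -ese when the stem ends in a nasal (*gijwutom*, *ubzam*, *efon*); -viz when the stem ends in a non-nasal consonant (*izob*, *hownoj*).
*taib* — final consonant /b/ (non-nasal) → -viz → *taibviz*.
The final consonant of *eim* is /m/, which is a nasal, so the suffix is -ese, giving *eimese*.

taibviz, eimese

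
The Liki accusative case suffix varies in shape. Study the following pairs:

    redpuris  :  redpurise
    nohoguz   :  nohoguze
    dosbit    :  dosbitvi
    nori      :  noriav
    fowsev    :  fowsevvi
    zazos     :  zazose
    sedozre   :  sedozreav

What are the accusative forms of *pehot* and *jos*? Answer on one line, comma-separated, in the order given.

pehotvi, jose

The alternation tracks the final sound of the stem — -e when the stem ends in a sibilant (*redpuris*, *nohoguz*, *zazos*); -vi when the stem ends in a non-sibilant consonant (*dosbit*, *fowsev*); -av when the stem ends in a vowel (*nori*, *sedozre*).
*pehot* — final sound /t/ (a non-sibilant consonant) → -vi → *pehotvi*.
*jos* — final sound /s/ (a sibilant) → -e → *jose*.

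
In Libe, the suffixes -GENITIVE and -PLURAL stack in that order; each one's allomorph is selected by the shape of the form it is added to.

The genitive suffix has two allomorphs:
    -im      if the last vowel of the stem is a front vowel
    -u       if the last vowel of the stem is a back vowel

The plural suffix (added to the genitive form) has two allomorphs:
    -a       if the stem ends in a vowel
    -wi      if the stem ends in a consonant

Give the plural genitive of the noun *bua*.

buaua

*bua* — last vowel /a/ (a back vowel) → -u → *buau*.
The final sound of the genitive form *buau* is /u/, which is a vowel, so the plural suffix is -a, giving *buaua*.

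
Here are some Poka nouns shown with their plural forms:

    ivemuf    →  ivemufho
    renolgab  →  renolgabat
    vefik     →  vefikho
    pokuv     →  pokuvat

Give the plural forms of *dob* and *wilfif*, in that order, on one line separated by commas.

dobat, wilfifho

Looking at the final consonant of each stem: -ho when the stem ends in a voiceless consonant (*ivemuf*, *vefik*); -at when the stem ends in a voiced consonant (*renolgab*, *pokuv*).
*dob*: final consonant = /b/, voiced → -at → *dobat*.
The final consonant of *wilfif* is /f/, which is voiceless, so the suffix is -ho, giving *wilfifho*.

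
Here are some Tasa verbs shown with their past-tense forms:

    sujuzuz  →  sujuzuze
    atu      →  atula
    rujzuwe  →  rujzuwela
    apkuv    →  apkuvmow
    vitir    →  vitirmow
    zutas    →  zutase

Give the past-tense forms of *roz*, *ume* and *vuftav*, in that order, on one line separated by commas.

The suffix is conditioned by the final sound: -e when the stem ends in a sibilant (*sujuzuz*, *zutas*); -mow when the stem ends in a non-sibilant consonant (*apkuv*, *vitir*); -la when the stem ends in a vowel (*atu*, *rujzuwe*).
Since the final sound of *roz* is /z/ (a sibilant), it takes -e, giving *roze*.
*ume* — final sound /e/ (a vowel) → -la → *umela*.
Since the final sound of *vuftav* is /v/ (a non-sibilant consonant), it takes -mow, giving *vuftavmow*.

roze, umela, vuftavmow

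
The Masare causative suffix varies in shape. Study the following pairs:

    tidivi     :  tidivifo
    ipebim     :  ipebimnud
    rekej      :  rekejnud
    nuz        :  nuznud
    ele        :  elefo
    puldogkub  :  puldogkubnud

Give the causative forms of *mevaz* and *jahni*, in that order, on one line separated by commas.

The suffix is conditioned by the final sound: -nud when the stem ends in a consonant (*ipebim*, *rekej*, *nuz*, *puldogkub*); -fo when the stem ends in a vowel (*tidivi*, *ele*).
*mevaz* — final sound /z/ (a consonant) → -nud → *mevaznud*.
The final sound of *jahni* is /i/, which is a vowel, so the suffix is -fo, giving *jahnifo*.

mevaznud, jahnifo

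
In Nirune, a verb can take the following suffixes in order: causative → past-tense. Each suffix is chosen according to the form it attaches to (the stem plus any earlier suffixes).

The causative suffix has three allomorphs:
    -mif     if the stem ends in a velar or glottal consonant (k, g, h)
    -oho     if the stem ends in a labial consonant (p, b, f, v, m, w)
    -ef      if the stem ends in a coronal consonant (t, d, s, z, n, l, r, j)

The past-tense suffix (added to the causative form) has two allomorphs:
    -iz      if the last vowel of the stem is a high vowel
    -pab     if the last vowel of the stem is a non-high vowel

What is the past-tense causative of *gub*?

Since the final consonant of *gub* is /b/ (labial), it takes -oho, giving *guboho*.
The last vowel of the causative form *guboho* is /o/, which is a non-high vowel, so the past-tense suffix is -pab, giving *gubohopab*.

gubohopab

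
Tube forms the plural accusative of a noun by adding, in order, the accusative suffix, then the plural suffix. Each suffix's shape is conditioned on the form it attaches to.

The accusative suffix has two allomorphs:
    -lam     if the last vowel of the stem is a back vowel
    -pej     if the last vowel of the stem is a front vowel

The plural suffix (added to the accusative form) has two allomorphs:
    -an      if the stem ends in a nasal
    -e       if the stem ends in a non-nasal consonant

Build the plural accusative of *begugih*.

Since the last vowel of *begugih* is /i/ (a front vowel), it takes -pej, giving *begugihpej*.
The accusative form *begugihpej*: final consonant = /j/, non-nasal → -e → *begugihpeje*.

begugihpeje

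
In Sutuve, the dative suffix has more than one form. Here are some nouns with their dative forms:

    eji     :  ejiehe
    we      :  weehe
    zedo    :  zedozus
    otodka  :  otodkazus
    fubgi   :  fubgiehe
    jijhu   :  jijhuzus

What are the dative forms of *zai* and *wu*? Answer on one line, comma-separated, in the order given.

The suffix is conditioned by the last vowel: -ehe when the last vowel of the stem is a front vowel (*eji*, *we*, *fubgi*); -zus when the last vowel of the stem is a back vowel (*zedo*, *otodka*, *jijhu*).
Since the last vowel of *zai* is /i/ (a front vowel), it takes -ehe, giving *zaiehe*.
Since the last vowel of *wu* is /u/ (a back vowel), it takes -zus, giving *wuzus*.

zaiehe, wuzus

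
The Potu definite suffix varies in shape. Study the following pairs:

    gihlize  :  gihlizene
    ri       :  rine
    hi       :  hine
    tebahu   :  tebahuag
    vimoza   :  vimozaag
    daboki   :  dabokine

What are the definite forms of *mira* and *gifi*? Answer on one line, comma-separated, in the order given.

The alternation tracks the last vowel of the stem — -ne when the last vowel of the stem is a front vowel (*gihlize*, *ri*, *hi*, *daboki*); -ag when the last vowel of the stem is a back vowel (*tebahu*, *vimoza*).
The last vowel of *mira* is /a/, which is a back vowel, so the suffix is -ag, giving *miraag*.
The last vowel of *gifi* is /i/, which is a front vowel, so the suffix is -ne, giving *gifine*.

miraag, gifine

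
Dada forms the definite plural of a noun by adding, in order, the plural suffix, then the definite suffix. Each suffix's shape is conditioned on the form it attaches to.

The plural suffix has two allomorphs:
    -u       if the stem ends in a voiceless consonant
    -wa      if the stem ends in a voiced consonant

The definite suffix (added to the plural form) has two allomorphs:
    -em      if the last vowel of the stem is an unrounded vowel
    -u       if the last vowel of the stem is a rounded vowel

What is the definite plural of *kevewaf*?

*kevewaf* — final consonant /f/ (voiceless) → -u → *kevewafu*.
The plural form *kevewafu*: last vowel = /u/, a rounded vowel → -u → *kevewafuu*.

kevewafuu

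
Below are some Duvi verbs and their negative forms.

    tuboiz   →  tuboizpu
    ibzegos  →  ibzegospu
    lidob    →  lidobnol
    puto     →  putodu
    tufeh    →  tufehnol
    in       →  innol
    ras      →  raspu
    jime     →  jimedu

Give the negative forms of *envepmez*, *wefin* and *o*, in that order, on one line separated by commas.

envepmezpu, wefinnol, odu

The pattern is sibilance of the final sound: -pu when the stem ends in a sibilant (*tuboiz*, *ibzegos*, *ras*); -nol when the stem ends in a non-sibilant consonant (*lidob*, *tufeh*, *in*); -du when the stem ends in a vowel (*puto*, *jime*).
Since the final sound of *envepmez* is /z/ (a sibilant), it takes -pu, giving *envepmezpu*.
*wefin* — final sound /n/ (a non-sibilant consonant) → -nol → *wefinnol*.
Since the final sound of *o* is /o/ (a vowel), it takes -du, giving *odu*.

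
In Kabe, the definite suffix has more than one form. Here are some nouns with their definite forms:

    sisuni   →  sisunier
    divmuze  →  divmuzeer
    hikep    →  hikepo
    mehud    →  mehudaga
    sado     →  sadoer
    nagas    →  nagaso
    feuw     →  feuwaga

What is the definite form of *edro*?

The suffix is conditioned by the final sound: -o when the stem ends in a voiceless consonant (*hikep*, *nagas*); -aga when the stem ends in a voiced consonant (*mehud*, *feuw*); -er when the stem ends in a vowel (*sisuni*, *divmuze*, *sado*).
*edro* — final sound /o/ (a vowel) → -er → *edroer*.

edroer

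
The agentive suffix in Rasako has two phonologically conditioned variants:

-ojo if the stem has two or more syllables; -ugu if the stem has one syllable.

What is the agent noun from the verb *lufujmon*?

lufujmonojo

*lufujmon* (3 syllables) → -ojo → *lufujmonojo*.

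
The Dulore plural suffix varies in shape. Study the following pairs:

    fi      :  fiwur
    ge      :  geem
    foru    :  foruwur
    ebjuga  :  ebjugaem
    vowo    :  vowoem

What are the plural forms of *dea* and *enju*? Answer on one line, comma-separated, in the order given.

The pattern is height harmony: -wur when the last vowel of the stem is a high vowel (*fi*, *foru*); -em when the last vowel of the stem is a non-high vowel (*ge*, *ebjuga*, *vowo*).
*dea* — last vowel /a/ (a non-high vowel) → -em → *deaem*.
*enju* — last vowel /u/ (a high vowel) → -wur → *enjuwur*.

deaem, enjuwur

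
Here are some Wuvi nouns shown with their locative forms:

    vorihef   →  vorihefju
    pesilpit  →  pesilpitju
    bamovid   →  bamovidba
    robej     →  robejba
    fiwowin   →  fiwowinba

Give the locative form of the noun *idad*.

Looking at the final consonant of each stem: -ju when the stem ends in a voiceless consonant (*vorihef*, *pesilpit*); -ba when the stem ends in a voiced consonant (*bamovid*, *robej*, *fiwowin*).
The final consonant of *idad* is /d/, which is voiced, so the suffix is -ba, giving *idadba*.

idadba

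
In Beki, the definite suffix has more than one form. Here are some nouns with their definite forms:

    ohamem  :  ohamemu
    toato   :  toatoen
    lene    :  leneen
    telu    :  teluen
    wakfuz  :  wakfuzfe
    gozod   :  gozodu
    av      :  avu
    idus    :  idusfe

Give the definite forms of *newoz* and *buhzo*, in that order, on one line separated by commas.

newozfe, buhzoen

Looking at the final sound of each stem: -fe when the stem ends in a sibilant (*wakfuz*, *idus*); -u when the stem ends in a non-sibilant consonant (*ohamem*, *gozod*, *av*); -en when the stem ends in a vowel (*toato*, *lene*, *telu*).
The final sound of *newoz* is /z/, which is a sibilant, so the suffix is -fe, giving *newozfe*.
Since the final sound of *buhzo* is /o/ (a vowel), it takes -en, giving *buhzoen*.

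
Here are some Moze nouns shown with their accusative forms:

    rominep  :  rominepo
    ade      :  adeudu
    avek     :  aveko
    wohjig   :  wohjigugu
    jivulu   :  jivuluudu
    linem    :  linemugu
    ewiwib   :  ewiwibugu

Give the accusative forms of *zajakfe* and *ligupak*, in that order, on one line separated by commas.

Looking at the final sound of each stem: -o when the stem ends in a voiceless consonant (*rominep*, *avek*); -ugu when the stem ends in a voiced consonant (*wohjig*, *linem*, *ewiwib*); -udu when the stem ends in a vowel (*ade*, *jivulu*).
The final sound of *zajakfe* is /e/, which is a vowel, so the suffix is -udu, giving *zajakfeudu*.
The final sound of *ligupak* is /k/, which is a voiceless consonant, so the suffix is -o, giving *ligupako*.

zajakfeudu, ligupako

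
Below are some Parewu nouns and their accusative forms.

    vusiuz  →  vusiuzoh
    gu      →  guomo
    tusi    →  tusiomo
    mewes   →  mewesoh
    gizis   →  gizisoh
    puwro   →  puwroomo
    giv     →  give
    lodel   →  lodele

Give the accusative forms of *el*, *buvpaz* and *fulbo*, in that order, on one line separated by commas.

ele, buvpazoh, fulboomo

Looking at the final sound of each stem: -oh when the stem ends in a sibilant (*vusiuz*, *mewes*, *gizis*); -e when the stem ends in a non-sibilant consonant (*giv*, *lodel*); -omo when the stem ends in a vowel (*gu*, *tusi*, *puwro*).
*el*: final sound = /l/, a non-sibilant consonant → -e → *ele*.
*buvpaz*: final sound = /z/, a sibilant → -oh → *buvpazoh*.
Since the final sound of *fulbo* is /o/ (a vowel), it takes -omo, giving *fulboomo*.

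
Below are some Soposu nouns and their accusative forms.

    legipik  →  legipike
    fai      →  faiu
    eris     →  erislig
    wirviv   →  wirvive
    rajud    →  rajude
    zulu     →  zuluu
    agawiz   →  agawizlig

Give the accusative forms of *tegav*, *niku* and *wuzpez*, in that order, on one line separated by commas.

tegave, nikuu, wuzpezlig

The pattern is sibilance of the final sound: -lig when the stem ends in a sibilant (*eris*, *agawiz*); -e when the stem ends in a non-sibilant consonant (*legipik*, *wirviv*, *rajud*); -u when the stem ends in a vowel (*fai*, *zulu*).
The final sound of *tegav* is /v/, which is a non-sibilant consonant, so the suffix is -e, giving *tegave*.
The final sound of *niku* is /u/, which is a vowel, so the suffix is -u, giving *nikuu*.
*wuzpez*: final sound = /z/, a sibilant → -lig → *wuzpezlig*.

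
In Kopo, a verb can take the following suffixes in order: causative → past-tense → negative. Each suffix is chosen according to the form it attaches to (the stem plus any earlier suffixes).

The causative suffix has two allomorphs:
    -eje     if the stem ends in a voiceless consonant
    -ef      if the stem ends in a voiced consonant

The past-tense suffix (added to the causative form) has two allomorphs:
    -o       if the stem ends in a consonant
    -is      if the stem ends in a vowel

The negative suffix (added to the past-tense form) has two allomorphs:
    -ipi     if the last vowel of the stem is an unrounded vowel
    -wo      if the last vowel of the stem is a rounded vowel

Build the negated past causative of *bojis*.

bojisejeisipi

*bojis*: final consonant = /s/, voiceless → -eje → *bojiseje*.
The causative form *bojiseje* — final sound /e/ (a vowel) → -is → *bojisejeis*.
The past-tense form *bojisejeis*: last vowel = /i/, an unrounded vowel → -ipi → *bojisejeisipi*.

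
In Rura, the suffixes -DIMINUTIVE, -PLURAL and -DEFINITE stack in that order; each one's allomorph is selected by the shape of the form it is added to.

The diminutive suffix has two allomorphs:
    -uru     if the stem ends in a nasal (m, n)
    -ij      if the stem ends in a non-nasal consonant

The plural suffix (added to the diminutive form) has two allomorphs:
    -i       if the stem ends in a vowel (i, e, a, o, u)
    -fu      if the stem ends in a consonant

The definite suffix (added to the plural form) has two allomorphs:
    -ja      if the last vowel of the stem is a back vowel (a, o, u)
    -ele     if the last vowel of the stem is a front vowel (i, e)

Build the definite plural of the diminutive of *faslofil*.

faslofilijfuja

Since the final consonant of *faslofil* is /l/ (non-nasal), it takes -ij, giving *faslofilij*.
The final sound of the diminutive form *faslofilij* is /j/, which is a consonant, so the plural suffix is -fu, giving *faslofilijfu*.
The plural form *faslofilijfu*: last vowel = /u/, a back vowel → -ja → *faslofilijfuja*.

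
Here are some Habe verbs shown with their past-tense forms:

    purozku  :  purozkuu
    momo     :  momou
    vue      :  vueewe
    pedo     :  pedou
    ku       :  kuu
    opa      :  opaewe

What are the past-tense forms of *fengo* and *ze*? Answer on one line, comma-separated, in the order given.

fengou, zeewe

Looking at the last vowel of each stem: -u when the last vowel of the stem is a rounded vowel (*purozku*, *momo*, *pedo*, *ku*); -ewe when the last vowel of the stem is an unrounded vowel (*vue*, *opa*).
The last vowel of *fengo* is /o/, which is a rounded vowel, so the suffix is -u, giving *fengou*.
Since the last vowel of *ze* is /e/ (an unrounded vowel), it takes -ewe, giving *zeewe*.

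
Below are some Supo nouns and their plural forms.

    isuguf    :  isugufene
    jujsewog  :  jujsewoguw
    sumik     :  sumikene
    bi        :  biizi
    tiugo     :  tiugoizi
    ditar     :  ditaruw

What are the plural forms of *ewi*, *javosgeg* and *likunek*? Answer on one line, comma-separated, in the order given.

ewiizi, javosgeguw, likunekene

The suffix is conditioned by the final sound: -ene when the stem ends in a voiceless consonant (*isuguf*, *sumik*); -uw when the stem ends in a voiced consonant (*jujsewog*, *ditar*); -izi when the stem ends in a vowel (*bi*, *tiugo*).
The final sound of *ewi* is /i/, which is a vowel, so the suffix is -izi, giving *ewiizi*.
The final sound of *javosgeg* is /g/, which is a voiced consonant, so the suffix is -uw, giving *javosgeguw*.
The final sound of *likunek* is /k/, which is a voiceless consonant, so the suffix is -ene, giving *likunekene*.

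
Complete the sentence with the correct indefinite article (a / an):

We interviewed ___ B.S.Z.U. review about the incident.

a

The indefinite article is chosen by the initial *sound* of the following word, not its spelling.
The initialism *B.S.Z.U.* is read letter by letter; the first letter, B, is pronounced /biː/, which begins with a consonant sound.
So the article is *a*: We interviewed a B.S.Z.U. review about the incident.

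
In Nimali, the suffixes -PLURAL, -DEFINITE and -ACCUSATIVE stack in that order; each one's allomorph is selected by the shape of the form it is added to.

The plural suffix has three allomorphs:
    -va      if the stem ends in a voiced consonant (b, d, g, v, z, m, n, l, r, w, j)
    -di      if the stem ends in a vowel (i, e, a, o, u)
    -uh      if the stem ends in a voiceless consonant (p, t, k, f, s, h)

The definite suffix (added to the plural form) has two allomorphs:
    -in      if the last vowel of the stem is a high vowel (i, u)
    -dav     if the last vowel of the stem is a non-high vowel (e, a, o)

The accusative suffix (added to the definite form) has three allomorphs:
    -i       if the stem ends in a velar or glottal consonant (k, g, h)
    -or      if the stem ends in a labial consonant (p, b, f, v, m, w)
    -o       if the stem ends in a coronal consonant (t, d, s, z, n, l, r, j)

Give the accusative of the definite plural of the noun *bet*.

betuhino

*bet*: final sound = /t/, a voiceless consonant → -uh → *betuh*.
The plural form *betuh* — last vowel /u/ (a high vowel) → -in → *betuhin*.
Since the final consonant of the definite form *betuhin* is /n/ (coronal), it takes -o, giving *betuhino*.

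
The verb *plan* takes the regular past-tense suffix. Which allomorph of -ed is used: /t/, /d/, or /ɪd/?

/d/

The stem *plan* ends in a voiced sound other than /d/.
The -ed suffix is realized as /ɪd/ after /t, d/; as /t/ after other voiceless consonants; and as /d/ after other voiced sounds.
So -ed on *plan* is pronounced /d/.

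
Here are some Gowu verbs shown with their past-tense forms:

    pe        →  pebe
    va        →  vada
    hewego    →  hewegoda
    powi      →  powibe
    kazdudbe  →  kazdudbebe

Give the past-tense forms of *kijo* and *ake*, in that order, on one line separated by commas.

kijoda, akebe

The pattern is front/back vowel harmony: -be when the last vowel of the stem is a front vowel (*pe*, *powi*, *kazdudbe*); -da when the last vowel of the stem is a back vowel (*va*, *hewego*).
The last vowel of *kijo* is /o/, which is a back vowel, so the suffix is -da, giving *kijoda*.
Since the last vowel of *ake* is /e/ (a front vowel), it takes -be, giving *akebe*.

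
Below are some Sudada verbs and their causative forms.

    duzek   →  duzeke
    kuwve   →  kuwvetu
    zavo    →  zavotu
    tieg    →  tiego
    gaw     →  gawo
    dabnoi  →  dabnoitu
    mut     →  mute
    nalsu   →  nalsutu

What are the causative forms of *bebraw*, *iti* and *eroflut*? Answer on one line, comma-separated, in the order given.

The pattern is voicing of the final sound: -e when the stem ends in a voiceless consonant (*duzek*, *mut*); -o when the stem ends in a voiced consonant (*tieg*, *gaw*); -tu when the stem ends in a vowel (*kuwve*, *zavo*, *dabnoi*, *nalsu*).
Since the final sound of *bebraw* is /w/ (a voiced consonant), it takes -o, giving *bebrawo*.
*iti*: final sound = /i/, a vowel → -tu → *ititu*.
*eroflut*: final sound = /t/, a voiceless consonant → -e → *eroflute*.

bebrawo, ititu, eroflute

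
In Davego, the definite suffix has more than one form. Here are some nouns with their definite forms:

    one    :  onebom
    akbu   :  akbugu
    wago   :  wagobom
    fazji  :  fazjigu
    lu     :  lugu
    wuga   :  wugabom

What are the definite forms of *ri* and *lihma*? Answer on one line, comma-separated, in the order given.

The suffix is conditioned by the last vowel: -gu when the last vowel of the stem is a high vowel (*akbu*, *fazji*, *lu*); -bom when the last vowel of the stem is a non-high vowel (*one*, *wago*, *wuga*).
The last vowel of *ri* is /i/, which is a high vowel, so the suffix is -gu, giving *rigu*.
*lihma*: last vowel = /a/, a non-high vowel → -bom → *lihmabom*.

rigu, lihmabom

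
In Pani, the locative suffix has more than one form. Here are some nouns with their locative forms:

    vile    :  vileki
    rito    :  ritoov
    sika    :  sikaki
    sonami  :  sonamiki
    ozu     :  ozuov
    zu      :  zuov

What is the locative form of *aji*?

ajiki

The alternation tracks the last vowel of the stem — -ov when the last vowel of the stem is a rounded vowel (*rito*, *ozu*, *zu*); -ki when the last vowel of the stem is an unrounded vowel (*vile*, *sika*, *sonami*).
The last vowel of *aji* is /i/, which is an unrounded vowel, so the suffix is -ki, giving *ajiki*.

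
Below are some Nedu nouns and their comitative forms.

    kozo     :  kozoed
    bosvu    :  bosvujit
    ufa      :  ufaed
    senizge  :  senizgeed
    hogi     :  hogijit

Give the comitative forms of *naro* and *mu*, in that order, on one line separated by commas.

The alternation tracks the last vowel of the stem — -jit when the last vowel of the stem is a high vowel (*bosvu*, *hogi*); -ed when the last vowel of the stem is a non-high vowel (*kozo*, *ufa*, *senizge*).
Since the last vowel of *naro* is /o/ (a non-high vowel), it takes -ed, giving *naroed*.
*mu* — last vowel /u/ (a high vowel) → -jit → *mujit*.

naroed, mujit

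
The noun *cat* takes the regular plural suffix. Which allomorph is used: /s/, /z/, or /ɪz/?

The stem *cat* ends in a voiceless non-sibilant consonant.
The plural suffix surfaces as /ɪz/ after sibilants, /s/ after other voiceless consonants, and /z/ after other voiced sounds.
So the plural -s on *cat* is pronounced /s/.

/s/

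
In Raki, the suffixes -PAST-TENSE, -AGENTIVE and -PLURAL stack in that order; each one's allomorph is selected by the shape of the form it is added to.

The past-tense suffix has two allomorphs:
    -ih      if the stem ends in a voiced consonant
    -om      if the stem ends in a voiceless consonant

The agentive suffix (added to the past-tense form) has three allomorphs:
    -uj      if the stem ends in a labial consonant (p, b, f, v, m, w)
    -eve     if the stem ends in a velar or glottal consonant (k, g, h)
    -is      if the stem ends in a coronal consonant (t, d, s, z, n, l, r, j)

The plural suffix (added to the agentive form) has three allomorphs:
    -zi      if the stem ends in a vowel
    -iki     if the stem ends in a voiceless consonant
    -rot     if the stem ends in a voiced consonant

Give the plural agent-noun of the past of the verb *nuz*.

*nuz* — final consonant /z/ (voiced) → -ih → *nuzih*.
Since the final consonant of the past-tense form *nuzih* is /h/ (velar/glottal), it takes -eve, giving *nuziheve*.
The agentive form *nuziheve*: final sound = /e/, a vowel → -zi → *nuzihevezi*.

nuzihevezi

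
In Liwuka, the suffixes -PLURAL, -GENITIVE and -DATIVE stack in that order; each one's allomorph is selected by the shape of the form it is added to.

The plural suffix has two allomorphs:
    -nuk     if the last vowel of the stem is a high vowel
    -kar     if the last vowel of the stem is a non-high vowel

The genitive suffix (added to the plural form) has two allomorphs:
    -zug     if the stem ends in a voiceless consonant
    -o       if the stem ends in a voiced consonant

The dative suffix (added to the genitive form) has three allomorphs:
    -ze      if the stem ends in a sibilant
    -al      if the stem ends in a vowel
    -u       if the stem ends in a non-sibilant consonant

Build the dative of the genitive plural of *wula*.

Since the last vowel of *wula* is /a/ (a non-high vowel), it takes -kar, giving *wulakar*.
The final consonant of the plural form *wulakar* is /r/, which is voiced, so the genitive suffix is -o, giving *wulakaro*.
Since the final sound of the genitive form *wulakaro* is /o/ (a vowel), it takes -al, giving *wulakaroal*.

wulakaroal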